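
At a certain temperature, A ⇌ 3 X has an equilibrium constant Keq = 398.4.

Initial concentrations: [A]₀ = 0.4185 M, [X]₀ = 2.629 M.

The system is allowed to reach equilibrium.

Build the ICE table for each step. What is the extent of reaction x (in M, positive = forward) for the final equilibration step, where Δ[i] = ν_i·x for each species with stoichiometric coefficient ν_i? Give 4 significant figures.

Q₀ = 43.42 vs Keq = 398.4 ⇒ Q<K, forward
Step 1:
                    A           X
  I            0.4185       2.629
  C           -0.3064      0.9191
  E            0.1121       3.548
  solve Keq expr → x = 0.3064; check Q = 398.4

x = 0.3064 M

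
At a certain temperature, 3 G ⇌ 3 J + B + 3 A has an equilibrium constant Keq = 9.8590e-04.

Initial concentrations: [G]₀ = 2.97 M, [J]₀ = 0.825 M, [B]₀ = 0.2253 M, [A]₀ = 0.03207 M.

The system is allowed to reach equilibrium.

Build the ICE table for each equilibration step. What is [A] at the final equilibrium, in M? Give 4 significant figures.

Q₀ = 1.5928e-07 vs Keq = 9.8590e-04 ⇒ Q<K, forward
Step 1:
                    G           J           B           A
  I              2.97       0.825      0.2253     0.03207
  C           -0.3074      0.3074      0.1025      0.3074
  E             2.663       1.132      0.3278      0.3394
  solve Keq expr → x = 0.1025; check Q = 9.8590e-04

[A]_eq = 0.3394 M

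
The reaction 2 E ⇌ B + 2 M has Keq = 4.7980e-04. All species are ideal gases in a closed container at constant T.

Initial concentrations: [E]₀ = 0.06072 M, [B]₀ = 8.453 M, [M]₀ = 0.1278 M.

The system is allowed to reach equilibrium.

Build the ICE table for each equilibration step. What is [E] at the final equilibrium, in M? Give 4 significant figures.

[E]_eq = 0.1871 M

Q₀ = 37.45 vs Keq = 4.7980e-04 ⇒ Q>K, reverse
Step 1:
                    E           B           M
  init        0.06072       8.453      0.1278
  Δ            0.1264    -0.06319     -0.1264
  eq           0.1871        8.39    0.001415
  solve Keq expr → x = -0.06319; check Q = 4.7980e-04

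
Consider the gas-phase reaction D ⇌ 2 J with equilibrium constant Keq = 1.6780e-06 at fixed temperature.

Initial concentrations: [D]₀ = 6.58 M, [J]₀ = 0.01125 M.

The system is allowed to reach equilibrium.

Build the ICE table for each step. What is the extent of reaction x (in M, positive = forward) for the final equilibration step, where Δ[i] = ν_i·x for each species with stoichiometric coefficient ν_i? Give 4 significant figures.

x = -0.003963 M

Q₀ = 1.9234e-05 vs Keq = 1.6780e-06 ⇒ Q>K, reverse
Step 1:
                  D         J
  init         6.58   0.01125
  Δ        0.003963 -0.007926
  eq          6.584  0.003324
  solve Keq expr → x = -0.003963; check Q = 1.6780e-06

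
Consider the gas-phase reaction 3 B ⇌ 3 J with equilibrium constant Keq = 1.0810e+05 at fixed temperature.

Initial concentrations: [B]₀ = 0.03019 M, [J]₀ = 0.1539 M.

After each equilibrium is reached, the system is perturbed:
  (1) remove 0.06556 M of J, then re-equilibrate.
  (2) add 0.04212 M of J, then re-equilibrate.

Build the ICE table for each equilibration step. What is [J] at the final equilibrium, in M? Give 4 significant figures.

[J]_eq = 0.1573 M

Q₀ = 132.5 vs Keq = 1.0810e+05 ⇒ Q<K, forward
Step 1:
                  B         J
  Initial   0.03019    0.1539
  Change   -0.02641   0.02641
  Equil    0.003785    0.1803
  solve Keq expr → x = 0.008802; check Q = 1.0810e+05
Then remove 0.06556 M of J.
Step 2:
                  B         J
  Initial  0.003785    0.1147
  Change  -0.001348  0.001348
  Equil    0.002437    0.1161
  solve Keq expr → x = 4.4932e-04; check Q = 1.0810e+05
Then add 0.04212 M of J.
Step 3:
                  B         J
  Initial  0.002437    0.1582
  Change  8.6601e-04 -8.6601e-04
  Equil    0.003303    0.1573
  solve Keq expr → x = -2.8867e-04; check Q = 1.0810e+05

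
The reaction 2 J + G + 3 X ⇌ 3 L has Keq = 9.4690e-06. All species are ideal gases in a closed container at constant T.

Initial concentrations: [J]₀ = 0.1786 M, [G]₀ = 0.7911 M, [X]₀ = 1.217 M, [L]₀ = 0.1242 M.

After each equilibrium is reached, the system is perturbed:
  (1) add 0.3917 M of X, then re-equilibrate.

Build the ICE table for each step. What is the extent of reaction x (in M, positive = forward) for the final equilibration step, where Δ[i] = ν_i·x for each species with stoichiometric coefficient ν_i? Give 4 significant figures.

Q₀ = 0.04212 vs Keq = 9.4690e-06 ⇒ Q>K, reverse
Step 1:
                   J          G          X          L
  Initial     0.1786     0.7911      1.217     0.1242
  Change     0.07572    0.03786     0.1136    -0.1136
  Equil       0.2543      0.829      1.331    0.01061
  solve Keq expr → x = -0.03786; check Q = 9.4690e-06
Then add 0.3917 M of X.
Step 2:
                   J          G          X          L
  Initial     0.2543      0.829      1.722    0.01061
  Change   -0.002015  -0.001008  -0.003023   0.003023
  Equil       0.2523      0.828      1.719    0.01364
  solve Keq expr → x = 0.001008; check Q = 9.4690e-06

x = 0.001008 M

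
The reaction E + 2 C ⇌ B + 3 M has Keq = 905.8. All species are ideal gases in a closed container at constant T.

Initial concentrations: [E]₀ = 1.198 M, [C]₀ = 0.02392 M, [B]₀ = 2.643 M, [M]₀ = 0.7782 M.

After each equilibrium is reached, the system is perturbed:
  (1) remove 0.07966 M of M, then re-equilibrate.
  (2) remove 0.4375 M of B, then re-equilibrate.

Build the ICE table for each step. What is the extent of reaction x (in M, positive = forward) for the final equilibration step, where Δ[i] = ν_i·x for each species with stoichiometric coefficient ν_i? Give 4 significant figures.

Q₀ = 1817 vs Keq = 905.8 ⇒ Q>K, reverse
Step 1:
                  E         C         B         M
  init        1.198   0.02392     2.643    0.7782
  Δ        0.004496  0.008993 -0.004496  -0.01349
  eq          1.202   0.03291     2.639    0.7647
  solve Keq expr → x = -0.004496; check Q = 905.8
Then remove 0.07966 M of M.
Step 2:
                  E         C         B         M
  init        1.202   0.03291     2.639    0.6851
  Δ       -0.002275 -0.004549  0.002275  0.006824
  eq            1.2   0.02836     2.641    0.6919
  solve Keq expr → x = 0.002275; check Q = 905.8
Then remove 0.4375 M of B.
Step 3:
                  E         C         B         M
  init          1.2   0.02836     2.203    0.6919
  Δ       -0.001124 -0.002247  0.001124  0.003371
  eq          1.199   0.02612     2.204    0.6952
  solve Keq expr → x = 0.001124; check Q = 905.8

x = 0.001124 M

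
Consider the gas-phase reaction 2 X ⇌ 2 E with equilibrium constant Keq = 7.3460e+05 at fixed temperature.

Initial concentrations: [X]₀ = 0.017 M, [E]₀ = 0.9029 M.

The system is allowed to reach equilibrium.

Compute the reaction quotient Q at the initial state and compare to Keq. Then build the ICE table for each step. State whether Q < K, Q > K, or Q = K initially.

Q₀ = 2821; Q < K (proceeds forward)

Q₀ = 2821 vs Keq = 7.3460e+05 ⇒ Q<K, forward
Step 1:
                    X           E
  I             0.017      0.9029
  C          -0.01593     0.01593
  E          0.001072      0.9188
  solve Keq expr → x = 0.007964; check Q = 7.3460e+05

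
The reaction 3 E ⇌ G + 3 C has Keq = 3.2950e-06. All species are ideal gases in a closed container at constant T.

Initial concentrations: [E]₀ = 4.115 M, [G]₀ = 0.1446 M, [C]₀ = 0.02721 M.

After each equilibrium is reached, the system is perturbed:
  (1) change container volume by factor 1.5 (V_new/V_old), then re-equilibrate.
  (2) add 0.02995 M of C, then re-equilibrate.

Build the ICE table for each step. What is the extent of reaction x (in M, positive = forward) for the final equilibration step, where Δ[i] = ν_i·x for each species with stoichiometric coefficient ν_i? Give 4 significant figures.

x = -0.008975 M

Q₀ = 4.1807e-08 vs Keq = 3.2950e-06 ⇒ Q<K, forward
Step 1:
                   E          G          C
  I            4.115     0.1446    0.02721
  C         -0.08083    0.02694    0.08083
  E            4.034     0.1715      0.108
  solve Keq expr → x = 0.02694; check Q = 3.2950e-06
Then change container volume by factor 1.5 (V_new/V_old).
Step 2:
                   E          G          C
  I            2.689     0.1144    0.07203
  C        -0.009398   0.003133   0.009398
  E             2.68     0.1175    0.08142
  solve Keq expr → x = 0.003133; check Q = 3.2950e-06
Then add 0.02995 M of C.
Step 3:
                   E          G          C
  I             2.68     0.1175     0.1114
  C          0.02692  -0.008975   -0.02692
  E            2.707     0.1085    0.08445
  solve Keq expr → x = -0.008975; check Q = 3.2950e-06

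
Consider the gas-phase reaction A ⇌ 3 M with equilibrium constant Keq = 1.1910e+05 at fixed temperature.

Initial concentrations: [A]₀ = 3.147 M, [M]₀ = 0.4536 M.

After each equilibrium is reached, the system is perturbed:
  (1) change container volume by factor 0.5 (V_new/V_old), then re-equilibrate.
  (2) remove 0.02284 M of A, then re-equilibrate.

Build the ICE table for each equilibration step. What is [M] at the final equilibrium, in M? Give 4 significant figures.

Q₀ = 0.02966 vs Keq = 1.1910e+05 ⇒ Q<K, forward
Step 1:
                   A          M
  I            3.147     0.4536
  C           -3.139      9.417
  E         0.008074       9.87
  solve Keq expr → x = 3.139; check Q = 1.1910e+05
Then change container volume by factor 0.5 (V_new/V_old).
Step 2:
                   A          M
  I          0.01615      19.74
  C          0.04707    -0.1412
  E          0.06322       19.6
  solve Keq expr → x = -0.04707; check Q = 1.1910e+05
Then remove 0.02284 M of A.
Step 3:
                   A          M
  I          0.04038       19.6
  C           0.0222   -0.06659
  E          0.06257      19.53
  solve Keq expr → x = -0.0222; check Q = 1.1910e+05

[M]_eq = 19.53 M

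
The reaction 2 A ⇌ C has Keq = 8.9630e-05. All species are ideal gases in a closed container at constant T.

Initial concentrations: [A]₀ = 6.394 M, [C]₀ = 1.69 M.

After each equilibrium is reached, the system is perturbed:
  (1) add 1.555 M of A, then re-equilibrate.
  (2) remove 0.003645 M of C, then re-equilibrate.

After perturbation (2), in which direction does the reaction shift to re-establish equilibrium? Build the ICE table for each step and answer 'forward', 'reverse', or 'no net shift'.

Q₀ = 0.04134 vs Keq = 8.9630e-05 ⇒ Q>K, reverse
Step 1:
                   A          C
  I            6.394       1.69
  C            3.363     -1.681
  E            9.757   0.008533
  solve Keq expr → x = -1.681; check Q = 8.9630e-05
Then add 1.555 M of A.
Step 2:
                   A          C
  I            11.31   0.008533
  C        -0.005849   0.002925
  E            11.31    0.01146
  solve Keq expr → x = 0.002925; check Q = 8.9630e-05
Then remove 0.003645 M of C.
Step 3:
                   A          C
  I            11.31   0.007812
  C        -0.007261    0.00363
  E             11.3    0.01144
  solve Keq expr → x = 0.00363; check Q = 8.9630e-05

Direction: forward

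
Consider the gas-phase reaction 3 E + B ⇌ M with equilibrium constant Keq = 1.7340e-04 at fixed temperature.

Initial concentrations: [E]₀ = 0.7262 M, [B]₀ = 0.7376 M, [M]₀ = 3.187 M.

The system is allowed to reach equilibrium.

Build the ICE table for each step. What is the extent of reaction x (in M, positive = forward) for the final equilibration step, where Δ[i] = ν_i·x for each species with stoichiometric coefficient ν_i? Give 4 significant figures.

Q₀ = 11.28 vs Keq = 1.7340e-04 ⇒ Q>K, reverse
Step 1:
                   E          B          M
  Initial     0.7262     0.7376      3.187
  Change       8.249       2.75      -2.75
  Equil        8.975      3.487     0.4372
  solve Keq expr → x = -2.75; check Q = 1.7340e-04

x = -2.75 M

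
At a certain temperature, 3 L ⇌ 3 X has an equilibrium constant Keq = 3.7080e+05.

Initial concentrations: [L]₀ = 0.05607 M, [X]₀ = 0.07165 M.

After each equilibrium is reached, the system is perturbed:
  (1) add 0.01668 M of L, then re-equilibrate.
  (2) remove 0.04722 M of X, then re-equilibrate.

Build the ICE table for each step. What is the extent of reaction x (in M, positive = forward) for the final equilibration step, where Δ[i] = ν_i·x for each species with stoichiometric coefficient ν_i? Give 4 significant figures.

Q₀ = 2.087 vs Keq = 3.7080e+05 ⇒ Q<K, forward
Step 1:
                  L         X
  init      0.05607   0.07165
  Δ        -0.05432   0.05432
  eq       0.001753     0.126
  solve Keq expr → x = 0.01811; check Q = 3.7080e+05
Then add 0.01668 M of L.
Step 2:
                  L         X
  init      0.01843     0.126
  Δ        -0.01645   0.01645
  eq       0.001982    0.1424
  solve Keq expr → x = 0.005484; check Q = 3.7080e+05
Then remove 0.04722 M of X.
Step 3:
                  L         X
  init     0.001982    0.0952
  Δ       -6.4825e-04 6.4825e-04
  eq       0.001334   0.09585
  solve Keq expr → x = 2.1608e-04; check Q = 3.7080e+05

x = 2.1608e-04 M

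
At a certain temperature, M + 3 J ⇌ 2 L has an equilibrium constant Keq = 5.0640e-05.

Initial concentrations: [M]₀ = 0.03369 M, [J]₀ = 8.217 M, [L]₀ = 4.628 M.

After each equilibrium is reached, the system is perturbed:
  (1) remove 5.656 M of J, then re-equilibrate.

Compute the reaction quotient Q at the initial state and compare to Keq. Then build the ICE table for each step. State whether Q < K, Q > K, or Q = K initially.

Q₀ = 1.146 vs Keq = 5.0640e-05 ⇒ Q>K, reverse
Step 1:
                   M          J          L
  Initial    0.03369      8.217      4.628
  Change       2.036      6.109     -4.073
  Equil         2.07      14.33     0.5552
  solve Keq expr → x = -2.036; check Q = 5.0640e-05
Then remove 5.656 M of J.
Step 2:
                   M          J          L
  Initial       2.07       8.67     0.5552
  Change      0.1333        0.4    -0.2666
  Equil        2.203       9.07     0.2885
  solve Keq expr → x = -0.1333; check Q = 5.0640e-05

Q₀ = 1.146; Q > K (proceeds reverse)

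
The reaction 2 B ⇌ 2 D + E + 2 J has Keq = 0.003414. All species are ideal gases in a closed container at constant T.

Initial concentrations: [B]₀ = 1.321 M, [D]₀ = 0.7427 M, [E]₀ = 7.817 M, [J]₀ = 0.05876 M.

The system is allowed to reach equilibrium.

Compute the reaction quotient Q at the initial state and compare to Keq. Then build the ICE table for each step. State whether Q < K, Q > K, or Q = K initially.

Q₀ = 0.008531; Q > K (proceeds reverse)

Q₀ = 0.008531 vs Keq = 0.003414 ⇒ Q>K, reverse
Step 1:
                  B         D         E         J
  Initial     1.321    0.7427     7.817   0.05876
  Change    0.01996  -0.01996  -0.00998  -0.01996
  Equil       1.341    0.7227     7.807    0.0388
  solve Keq expr → x = -0.00998; check Q = 0.003414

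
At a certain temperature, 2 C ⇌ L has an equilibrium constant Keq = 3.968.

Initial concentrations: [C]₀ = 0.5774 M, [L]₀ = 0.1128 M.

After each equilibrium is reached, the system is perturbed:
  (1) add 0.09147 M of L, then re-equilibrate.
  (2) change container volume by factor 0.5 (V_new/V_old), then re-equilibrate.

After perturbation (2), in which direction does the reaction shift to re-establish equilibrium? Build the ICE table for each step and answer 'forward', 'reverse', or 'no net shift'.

Direction: forward

Q₀ = 0.3383 vs Keq = 3.968 ⇒ Q<K, forward
Step 1:
                   C          L
  I           0.5774     0.1128
  C          -0.3161     0.1581
  E           0.2613     0.2709
  solve Keq expr → x = 0.1581; check Q = 3.968
Then add 0.09147 M of L.
Step 2:
                   C          L
  I           0.2613     0.3623
  C          0.03378   -0.01689
  E           0.2951     0.3454
  solve Keq expr → x = -0.01689; check Q = 3.968
Then change container volume by factor 0.5 (V_new/V_old).
Step 3:
                   C          L
  I           0.5901     0.6909
  C          -0.1507    0.07534
  E           0.4394     0.7662
  solve Keq expr → x = 0.07534; check Q = 3.968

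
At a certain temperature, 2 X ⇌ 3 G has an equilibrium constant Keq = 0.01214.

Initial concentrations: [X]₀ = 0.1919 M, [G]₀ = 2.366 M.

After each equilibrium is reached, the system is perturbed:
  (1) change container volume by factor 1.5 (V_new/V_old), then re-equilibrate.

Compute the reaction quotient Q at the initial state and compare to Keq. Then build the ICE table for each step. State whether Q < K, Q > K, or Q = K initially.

Q₀ = 359.7; Q > K (proceeds reverse)

Q₀ = 359.7 vs Keq = 0.01214 ⇒ Q>K, reverse
Step 1:
                    X           G
  Initial      0.1919       2.366
  Change        1.371      -2.056
  Equil         1.563      0.3095
  solve Keq expr → x = -0.6855; check Q = 0.01214
Then change container volume by factor 1.5 (V_new/V_old).
Step 2:
                    X           G
  Initial       1.042      0.2063
  Change     -0.01808     0.02712
  Equil         1.024      0.2335
  solve Keq expr → x = 0.00904; check Q = 0.01214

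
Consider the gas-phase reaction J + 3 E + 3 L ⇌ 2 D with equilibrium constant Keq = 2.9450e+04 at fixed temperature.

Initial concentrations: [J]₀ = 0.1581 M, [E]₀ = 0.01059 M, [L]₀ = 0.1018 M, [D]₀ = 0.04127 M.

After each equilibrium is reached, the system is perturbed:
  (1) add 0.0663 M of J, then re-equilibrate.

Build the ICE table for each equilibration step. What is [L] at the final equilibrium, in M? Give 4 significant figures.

Q₀ = 8.5982e+06 vs Keq = 2.9450e+04 ⇒ Q>K, reverse
Step 1:
                  J         E         L         D
  init       0.1581   0.01059    0.1018   0.04127
  Δ        0.008937   0.02681   0.02681  -0.01787
  eq          0.167    0.0374    0.1286    0.0234
  solve Keq expr → x = -0.008937; check Q = 2.9450e+04
Then add 0.0663 M of J.
Step 2:
                  J         E         L         D
  init       0.2333    0.0374    0.1286    0.0234
  Δ       -6.8430e-04 -0.002053 -0.002053  0.001369
  eq         0.2327   0.03535    0.1266   0.02477
  solve Keq expr → x = 6.8430e-04; check Q = 2.9450e+04

[L]_eq = 0.1266 M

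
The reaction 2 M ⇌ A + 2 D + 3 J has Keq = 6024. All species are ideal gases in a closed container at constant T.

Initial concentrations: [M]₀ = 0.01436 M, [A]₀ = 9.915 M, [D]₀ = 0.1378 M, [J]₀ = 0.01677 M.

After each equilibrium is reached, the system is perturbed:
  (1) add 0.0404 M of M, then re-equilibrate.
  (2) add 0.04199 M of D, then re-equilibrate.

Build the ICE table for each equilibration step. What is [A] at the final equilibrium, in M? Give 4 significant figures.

[A]_eq = 9.942 M

Q₀ = 0.004306 vs Keq = 6024 ⇒ Q<K, forward
Step 1:
                   M          A          D          J
  init       0.01436      9.915     0.1378    0.01677
  Δ         -0.01431   0.007157    0.01431    0.02147
  eq      4.6166e-05      9.922     0.1521    0.03824
  solve Keq expr → x = 0.007157; check Q = 6024
Then add 0.0404 M of M.
Step 2:
                   M          A          D          J
  init       0.04045      9.922     0.1521    0.03824
  Δ          -0.0402     0.0201     0.0402    0.06031
  eq      2.4171e-04      9.942     0.1923    0.09855
  solve Keq expr → x = 0.0201; check Q = 6024
Then add 0.04199 M of D.
Step 3:
                   M          A          D          J
  init    2.4171e-04      9.942     0.2343    0.09855
  Δ       5.2355e-05 -2.6178e-05 -5.2355e-05 -7.8533e-05
  eq      2.9406e-04      9.942     0.2343    0.09847
  solve Keq expr → x = -2.6178e-05; check Q = 6024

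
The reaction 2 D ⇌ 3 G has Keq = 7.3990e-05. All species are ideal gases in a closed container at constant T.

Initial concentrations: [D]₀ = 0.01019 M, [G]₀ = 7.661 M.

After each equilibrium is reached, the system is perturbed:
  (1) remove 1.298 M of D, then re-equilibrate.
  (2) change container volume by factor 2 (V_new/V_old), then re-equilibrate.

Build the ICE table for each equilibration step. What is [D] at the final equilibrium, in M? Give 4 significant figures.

[D]_eq = 1.867 M

Q₀ = 4.3302e+06 vs Keq = 7.3990e-05 ⇒ Q>K, reverse
Step 1:
                   D          G
  init       0.01019      7.661
  Δ            5.025     -7.538
  eq           5.035     0.1233
  solve Keq expr → x = -2.513; check Q = 7.3990e-05
Then remove 1.298 M of D.
Step 2:
                   D          G
  init         3.737     0.1233
  Δ          0.01464   -0.02196
  eq           3.752     0.1014
  solve Keq expr → x = -0.007322; check Q = 7.3990e-05
Then change container volume by factor 2 (V_new/V_old).
Step 3:
                   D          G
  init         1.876    0.05068
  Δ        -0.008651    0.01298
  eq           1.867    0.06366
  solve Keq expr → x = 0.004326; check Q = 7.3990e-05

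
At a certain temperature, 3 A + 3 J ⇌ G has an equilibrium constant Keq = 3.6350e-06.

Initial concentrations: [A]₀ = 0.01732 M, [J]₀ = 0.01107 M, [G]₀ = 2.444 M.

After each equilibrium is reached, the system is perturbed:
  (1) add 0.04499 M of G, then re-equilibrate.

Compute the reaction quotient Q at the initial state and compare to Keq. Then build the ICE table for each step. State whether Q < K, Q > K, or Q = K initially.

Q₀ = 3.4675e+11 vs Keq = 3.6350e-06 ⇒ Q>K, reverse
Step 1:
                  A         J         G
  Initial   0.01732   0.01107     2.444
  Change      6.499     6.499    -2.166
  Equil       6.517      6.51    0.2776
  solve Keq expr → x = -2.166; check Q = 3.6350e-06
Then add 0.04499 M of G.
Step 2:
                  A         J         G
  Initial     6.517      6.51    0.3226
  Change    0.07542   0.07542  -0.02514
  Equil       6.592     6.586    0.2974
  solve Keq expr → x = -0.02514; check Q = 3.6350e-06

Q₀ = 3.4675e+11; Q > K (proceeds reverse)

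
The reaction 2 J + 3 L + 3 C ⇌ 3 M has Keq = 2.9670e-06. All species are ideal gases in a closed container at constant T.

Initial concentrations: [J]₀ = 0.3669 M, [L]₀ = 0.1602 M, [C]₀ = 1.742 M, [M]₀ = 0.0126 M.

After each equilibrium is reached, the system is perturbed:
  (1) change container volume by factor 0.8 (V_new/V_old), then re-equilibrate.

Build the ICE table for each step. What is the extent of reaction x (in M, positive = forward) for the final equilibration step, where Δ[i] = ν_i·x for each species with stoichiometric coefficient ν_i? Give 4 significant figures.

x = 4.0832e-04 M

Q₀ = 6.8373e-04 vs Keq = 2.9670e-06 ⇒ Q>K, reverse
Step 1:
                   J          L          C          M
  Initial     0.3669     0.1602      1.742     0.0126
  Change    0.006914    0.01037    0.01037   -0.01037
  Equil       0.3738     0.1706      1.752   0.002229
  solve Keq expr → x = -0.003457; check Q = 2.9670e-06
Then change container volume by factor 0.8 (V_new/V_old).
Step 2:
                   J          L          C          M
  Initial     0.4673     0.2132       2.19   0.002786
  Change  -8.1663e-04  -0.001225  -0.001225   0.001225
  Equil       0.4665      0.212      2.189   0.004011
  solve Keq expr → x = 4.0832e-04; check Q = 2.9670e-06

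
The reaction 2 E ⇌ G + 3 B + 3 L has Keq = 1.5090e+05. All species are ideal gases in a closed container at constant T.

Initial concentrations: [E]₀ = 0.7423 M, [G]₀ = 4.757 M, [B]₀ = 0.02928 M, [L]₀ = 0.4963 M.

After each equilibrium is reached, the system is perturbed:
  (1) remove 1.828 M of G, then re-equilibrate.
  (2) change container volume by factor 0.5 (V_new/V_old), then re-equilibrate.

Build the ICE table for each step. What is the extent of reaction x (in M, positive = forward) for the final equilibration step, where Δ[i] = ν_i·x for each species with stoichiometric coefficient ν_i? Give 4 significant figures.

Q₀ = 2.6492e-05 vs Keq = 1.5090e+05 ⇒ Q<K, forward
Step 1:
                  E         G         B         L
  init       0.7423     4.757   0.02928    0.4963
  Δ         -0.7284    0.3642     1.093     1.093
  eq        0.01387     5.121     1.122     1.589
  solve Keq expr → x = 0.3642; check Q = 1.5090e+05
Then remove 1.828 M of G.
Step 2:
                  E         G         B         L
  init      0.01387     3.293     1.122     1.589
  Δ       -0.002644  0.001322  0.003966  0.003966
  eq        0.01122     3.295     1.126     1.593
  solve Keq expr → x = 0.001322; check Q = 1.5090e+05
Then change container volume by factor 0.5 (V_new/V_old).
Step 3:
                  E         G         B         L
  init      0.02245     6.589     2.252     3.186
  Δ         0.08636  -0.04318   -0.1295   -0.1295
  eq         0.1088     6.546     2.122     3.056
  solve Keq expr → x = -0.04318; check Q = 1.5090e+05

x = -0.04318 M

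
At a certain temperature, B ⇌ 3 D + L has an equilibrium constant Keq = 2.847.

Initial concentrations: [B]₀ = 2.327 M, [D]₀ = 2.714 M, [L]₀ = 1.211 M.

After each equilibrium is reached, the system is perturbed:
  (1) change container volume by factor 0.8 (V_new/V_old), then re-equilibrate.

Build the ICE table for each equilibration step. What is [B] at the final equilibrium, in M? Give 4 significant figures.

Q₀ = 10.4 vs Keq = 2.847 ⇒ Q>K, reverse
Step 1:
                   B          D          L
  I            2.327      2.714      1.211
  C           0.2487    -0.7461    -0.2487
  E            2.576      1.968     0.9623
  solve Keq expr → x = -0.2487; check Q = 2.847
Then change container volume by factor 0.8 (V_new/V_old).
Step 2:
                   B          D          L
  I             3.22       2.46      1.203
  C           0.1296    -0.3887    -0.1296
  E            3.349      2.071      1.073
  solve Keq expr → x = -0.1296; check Q = 2.847

[B]_eq = 3.349 M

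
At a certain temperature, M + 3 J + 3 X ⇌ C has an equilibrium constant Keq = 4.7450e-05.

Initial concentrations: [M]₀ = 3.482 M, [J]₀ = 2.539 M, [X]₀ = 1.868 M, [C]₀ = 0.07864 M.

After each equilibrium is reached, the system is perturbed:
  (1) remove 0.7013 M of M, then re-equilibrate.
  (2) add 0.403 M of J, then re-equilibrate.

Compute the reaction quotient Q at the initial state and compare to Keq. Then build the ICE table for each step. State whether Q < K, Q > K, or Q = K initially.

Q₀ = 2.1169e-04 vs Keq = 4.7450e-05 ⇒ Q>K, reverse
Step 1:
                    M           J           X           C
  I             3.482       2.539       1.868     0.07864
  C           0.05153      0.1546      0.1546    -0.05153
  E             3.534       2.694       2.023     0.02711
  solve Keq expr → x = -0.05153; check Q = 4.7450e-05
Then remove 0.7013 M of M.
Step 2:
                    M           J           X           C
  I             2.832       2.694       2.023     0.02711
  C          0.004561     0.01368     0.01368   -0.004561
  E             2.837       2.707       2.036     0.02255
  solve Keq expr → x = -0.004561; check Q = 4.7450e-05
Then add 0.403 M of J.
Step 3:
                    M           J           X           C
  I             2.837        3.11       2.036     0.02255
  C         -0.009282    -0.02785    -0.02785    0.009282
  E             2.828       3.082       2.008     0.03183
  solve Keq expr → x = 0.009282; check Q = 4.7450e-05

Q₀ = 2.1169e-04; Q > K (proceeds reverse)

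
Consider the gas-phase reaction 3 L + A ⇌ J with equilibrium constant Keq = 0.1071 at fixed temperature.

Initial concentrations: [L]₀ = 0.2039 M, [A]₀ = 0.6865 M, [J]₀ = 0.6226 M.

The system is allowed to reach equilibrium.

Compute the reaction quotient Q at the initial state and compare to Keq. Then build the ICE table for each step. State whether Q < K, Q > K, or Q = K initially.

Q₀ = 107; Q > K (proceeds reverse)

Q₀ = 107 vs Keq = 0.1071 ⇒ Q>K, reverse
Step 1:
                  L         A         J
  init       0.2039    0.6865    0.6226
  Δ           1.106    0.3686   -0.3686
  eq           1.31     1.055     0.254
  solve Keq expr → x = -0.3686; check Q = 0.1071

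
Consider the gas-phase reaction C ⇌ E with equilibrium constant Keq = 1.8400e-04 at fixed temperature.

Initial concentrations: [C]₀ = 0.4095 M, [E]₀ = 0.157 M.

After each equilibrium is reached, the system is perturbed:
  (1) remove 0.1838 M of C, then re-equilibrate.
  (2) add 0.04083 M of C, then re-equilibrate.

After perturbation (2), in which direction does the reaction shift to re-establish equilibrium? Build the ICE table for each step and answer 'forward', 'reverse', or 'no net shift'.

Direction: forward

Q₀ = 0.3834 vs Keq = 1.8400e-04 ⇒ Q>K, reverse
Step 1:
                  C         E
  Initial    0.4095     0.157
  Change     0.1569   -0.1569
  Equil      0.5664 1.0422e-04
  solve Keq expr → x = -0.1569; check Q = 1.8400e-04
Then remove 0.1838 M of C.
Step 2:
                  C         E
  Initial    0.3826 1.0422e-04
  Change  3.3813e-05 -3.3813e-05
  Equil      0.3826 7.0404e-05
  solve Keq expr → x = -3.3813e-05; check Q = 1.8400e-04
Then add 0.04083 M of C.
Step 3:
                  C         E
  Initial    0.4235 7.0404e-05
  Change  -7.5113e-06 7.5113e-06
  Equil      0.4235 7.7915e-05
  solve Keq expr → x = 7.5113e-06; check Q = 1.8400e-04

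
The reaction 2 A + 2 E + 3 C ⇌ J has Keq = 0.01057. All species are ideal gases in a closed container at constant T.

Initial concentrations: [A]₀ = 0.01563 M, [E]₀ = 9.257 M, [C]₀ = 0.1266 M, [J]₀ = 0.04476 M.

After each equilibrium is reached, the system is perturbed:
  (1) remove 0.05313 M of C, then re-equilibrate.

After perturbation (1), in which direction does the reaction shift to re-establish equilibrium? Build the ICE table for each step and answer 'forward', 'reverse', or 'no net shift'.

Direction: reverse

Q₀ = 1054 vs Keq = 0.01057 ⇒ Q>K, reverse
Step 1:
                   A          E          C          J
  Initial    0.01563      9.257     0.1266    0.04476
  Change     0.08916    0.08916     0.1337   -0.04458
  Equil       0.1048      9.346     0.2603 1.7891e-04
  solve Keq expr → x = -0.04458; check Q = 0.01057
Then remove 0.05313 M of C.
Step 2:
                   A          E          C          J
  Initial     0.1048      9.346     0.2072 1.7891e-04
  Change  1.7610e-04 1.7610e-04 2.6415e-04 -8.8049e-05
  Equil        0.105      9.346     0.2075 9.0863e-05
  solve Keq expr → x = -8.8049e-05; check Q = 0.01057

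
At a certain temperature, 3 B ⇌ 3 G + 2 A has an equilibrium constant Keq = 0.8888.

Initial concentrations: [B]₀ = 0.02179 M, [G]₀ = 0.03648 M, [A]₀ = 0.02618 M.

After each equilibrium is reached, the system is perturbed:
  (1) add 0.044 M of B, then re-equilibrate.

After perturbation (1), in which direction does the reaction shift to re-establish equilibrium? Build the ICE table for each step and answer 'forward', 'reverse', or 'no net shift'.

Direction: forward

Q₀ = 0.003216 vs Keq = 0.8888 ⇒ Q<K, forward
Step 1:
                    B           G           A
  I           0.02179     0.03648     0.02618
  C          -0.01579     0.01579     0.01052
  E          0.006004     0.05227      0.0367
  solve Keq expr → x = 0.005262; check Q = 0.8888
Then add 0.044 M of B.
Step 2:
                    B           G           A
  I              0.05     0.05227      0.0367
  C          -0.03586     0.03586     0.02391
  E           0.01414     0.08813     0.06061
  solve Keq expr → x = 0.01195; check Q = 0.8888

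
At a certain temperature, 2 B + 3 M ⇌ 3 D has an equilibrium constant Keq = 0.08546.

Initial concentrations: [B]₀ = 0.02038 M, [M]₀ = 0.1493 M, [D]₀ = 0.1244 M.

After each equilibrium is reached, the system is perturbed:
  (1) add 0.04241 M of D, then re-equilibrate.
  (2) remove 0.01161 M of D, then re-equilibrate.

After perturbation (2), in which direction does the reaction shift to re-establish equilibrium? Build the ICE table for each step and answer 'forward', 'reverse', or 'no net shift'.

Direction: forward

Q₀ = 1393 vs Keq = 0.08546 ⇒ Q>K, reverse
Step 1:
                  B         M         D
  Initial   0.02038    0.1493    0.1244
  Change    0.06824    0.1024   -0.1024
  Equil     0.08862    0.2517   0.02203
  solve Keq expr → x = -0.03412; check Q = 0.08546
Then add 0.04241 M of D.
Step 2:
                  B         M         D
  Initial   0.08862    0.2517   0.06444
  Change     0.0234   0.03509  -0.03509
  Equil       0.112    0.2868   0.02935
  solve Keq expr → x = -0.0117; check Q = 0.08546
Then remove 0.01161 M of D.
Step 3:
                  B         M         D
  Initial     0.112    0.2868   0.01774
  Change  -0.006365 -0.009547  0.009547
  Equil      0.1057    0.2772   0.02729
  solve Keq expr → x = 0.003182; check Q = 0.08546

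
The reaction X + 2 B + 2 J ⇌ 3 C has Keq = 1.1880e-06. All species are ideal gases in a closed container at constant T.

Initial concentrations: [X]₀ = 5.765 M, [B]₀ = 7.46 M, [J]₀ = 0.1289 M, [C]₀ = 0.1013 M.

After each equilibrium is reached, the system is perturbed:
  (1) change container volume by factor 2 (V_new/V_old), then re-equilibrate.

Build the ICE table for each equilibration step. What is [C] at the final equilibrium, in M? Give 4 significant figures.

Q₀ = 1.9500e-04 vs Keq = 1.1880e-06 ⇒ Q>K, reverse
Step 1:
                    X           B           J           C
  init          5.765        7.46      0.1289      0.1013
  Δ           0.02599     0.05198     0.05198    -0.07797
  eq            5.791       7.512      0.1809     0.02333
  solve Keq expr → x = -0.02599; check Q = 1.1880e-06
Then change container volume by factor 2 (V_new/V_old).
Step 2:
                    X           B           J           C
  init          2.895       3.756     0.09044     0.01167
  Δ          0.001387    0.002775    0.002775   -0.004162
  eq            2.897       3.759     0.09321    0.007504
  solve Keq expr → x = -0.001387; check Q = 1.1880e-06

[C]_eq = 0.007504 M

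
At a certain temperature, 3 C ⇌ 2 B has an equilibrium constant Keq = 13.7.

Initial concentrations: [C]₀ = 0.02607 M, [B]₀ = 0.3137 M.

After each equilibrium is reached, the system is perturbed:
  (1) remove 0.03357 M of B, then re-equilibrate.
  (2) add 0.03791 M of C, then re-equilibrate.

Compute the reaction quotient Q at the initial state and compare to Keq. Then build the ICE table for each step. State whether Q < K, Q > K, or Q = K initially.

Q₀ = 5554 vs Keq = 13.7 ⇒ Q>K, reverse
Step 1:
                    C           B
  init        0.02607      0.3137
  Δ            0.1296    -0.08639
  eq           0.1557      0.2273
  solve Keq expr → x = -0.0432; check Q = 13.7
Then remove 0.03357 M of B.
Step 2:
                    C           B
  init         0.1557      0.1937
  Δ          -0.01193    0.007951
  eq           0.1437      0.2017
  solve Keq expr → x = 0.003976; check Q = 13.7
Then add 0.03791 M of C.
Step 3:
                    C           B
  init         0.1816      0.2017
  Δ           -0.0289     0.01926
  eq           0.1527       0.221
  solve Keq expr → x = 0.009632; check Q = 13.7

Q₀ = 5554; Q > K (proceeds reverse)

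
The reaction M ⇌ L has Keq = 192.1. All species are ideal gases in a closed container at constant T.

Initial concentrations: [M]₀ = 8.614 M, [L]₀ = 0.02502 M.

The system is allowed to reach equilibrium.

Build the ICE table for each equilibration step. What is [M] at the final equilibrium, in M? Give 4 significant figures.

[M]_eq = 0.04474 M

Q₀ = 0.002905 vs Keq = 192.1 ⇒ Q<K, forward
Step 1:
                   M          L
  Initial      8.614    0.02502
  Change      -8.569      8.569
  Equil      0.04474      8.594
  solve Keq expr → x = 8.569; check Q = 192.1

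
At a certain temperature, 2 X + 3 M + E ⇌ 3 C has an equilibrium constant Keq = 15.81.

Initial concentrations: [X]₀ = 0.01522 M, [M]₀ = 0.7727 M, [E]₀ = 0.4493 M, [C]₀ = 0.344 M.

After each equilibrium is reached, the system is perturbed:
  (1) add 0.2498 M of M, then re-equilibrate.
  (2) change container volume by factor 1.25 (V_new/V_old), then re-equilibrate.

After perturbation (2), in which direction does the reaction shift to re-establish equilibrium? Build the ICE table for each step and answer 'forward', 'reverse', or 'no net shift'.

Direction: reverse

Q₀ = 847.8 vs Keq = 15.81 ⇒ Q>K, reverse
Step 1:
                  X         M         E         C
  I         0.01522    0.7727    0.4493     0.344
  C         0.05003   0.07505   0.02502  -0.07505
  E         0.06525    0.8478    0.4743    0.2689
  solve Keq expr → x = -0.02502; check Q = 15.81
Then add 0.2498 M of M.
Step 2:
                  X         M         E         C
  I         0.06525     1.098    0.4743    0.2689
  C        -0.01389  -0.02083 -0.006945   0.02083
  E         0.05136     1.077    0.4674    0.2898
  solve Keq expr → x = 0.006945; check Q = 15.81
Then change container volume by factor 1.25 (V_new/V_old).
Step 3:
                  X         M         E         C
  I         0.04109    0.8614    0.3739    0.2318
  C         0.00952   0.01428   0.00476  -0.01428
  E         0.05061    0.8757    0.3787    0.2175
  solve Keq expr → x = -0.00476; check Q = 15.81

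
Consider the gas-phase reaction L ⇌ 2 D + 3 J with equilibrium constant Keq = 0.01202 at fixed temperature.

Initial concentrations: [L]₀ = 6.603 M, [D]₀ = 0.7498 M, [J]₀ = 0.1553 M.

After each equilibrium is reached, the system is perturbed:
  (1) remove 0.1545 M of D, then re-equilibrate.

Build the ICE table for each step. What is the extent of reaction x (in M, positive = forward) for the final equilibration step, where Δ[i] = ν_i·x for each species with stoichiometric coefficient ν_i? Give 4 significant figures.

x = 0.01465 M

Q₀ = 3.1891e-04 vs Keq = 0.01202 ⇒ Q<K, forward
Step 1:
                  L         D         J
  init        6.603    0.7498    0.1553
  Δ        -0.09649     0.193    0.2895
  eq          6.507    0.9428    0.4448
  solve Keq expr → x = 0.09649; check Q = 0.01202
Then remove 0.1545 M of D.
Step 2:
                  L         D         J
  init        6.507    0.7883    0.4448
  Δ        -0.01465    0.0293   0.04395
  eq          6.492    0.8176    0.4887
  solve Keq expr → x = 0.01465; check Q = 0.01202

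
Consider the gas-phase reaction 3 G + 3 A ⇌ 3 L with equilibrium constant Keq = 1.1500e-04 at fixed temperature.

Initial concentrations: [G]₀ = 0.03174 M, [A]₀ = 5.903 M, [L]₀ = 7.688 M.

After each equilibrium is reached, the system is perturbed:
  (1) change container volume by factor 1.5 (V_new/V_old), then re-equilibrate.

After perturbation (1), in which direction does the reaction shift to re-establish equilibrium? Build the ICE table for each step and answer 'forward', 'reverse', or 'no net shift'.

Direction: reverse

Q₀ = 6.9088e+04 vs Keq = 1.1500e-04 ⇒ Q>K, reverse
Step 1:
                  G         A         L
  I         0.03174     5.903     7.688
  C           5.011     5.011    -5.011
  E           5.043     10.91     2.677
  solve Keq expr → x = -1.67; check Q = 1.1500e-04
Then change container volume by factor 1.5 (V_new/V_old).
Step 2:
                  G         A         L
  I           3.362     7.276     1.784
  C          0.3872    0.3872   -0.3872
  E           3.749     7.663     1.397
  solve Keq expr → x = -0.1291; check Q = 1.1500e-04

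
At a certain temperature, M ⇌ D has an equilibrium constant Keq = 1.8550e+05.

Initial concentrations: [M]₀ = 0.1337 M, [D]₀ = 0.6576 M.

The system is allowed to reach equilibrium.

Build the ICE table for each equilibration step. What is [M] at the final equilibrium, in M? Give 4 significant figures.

Q₀ = 4.918 vs Keq = 1.8550e+05 ⇒ Q<K, forward
Step 1:
                    M           D
  init         0.1337      0.6576
  Δ           -0.1337      0.1337
  eq       4.2657e-06      0.7913
  solve Keq expr → x = 0.1337; check Q = 1.8550e+05

[M]_eq = 4.2657e-06 M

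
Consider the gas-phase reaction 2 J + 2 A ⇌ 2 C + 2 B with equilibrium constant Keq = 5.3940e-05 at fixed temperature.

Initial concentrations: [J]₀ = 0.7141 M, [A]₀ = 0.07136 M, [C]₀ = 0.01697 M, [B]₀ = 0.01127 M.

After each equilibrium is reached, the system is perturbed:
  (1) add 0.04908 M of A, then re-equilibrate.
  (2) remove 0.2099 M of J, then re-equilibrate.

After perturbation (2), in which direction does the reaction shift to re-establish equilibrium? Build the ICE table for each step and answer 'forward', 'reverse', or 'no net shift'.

Q₀ = 1.4086e-05 vs Keq = 5.3940e-05 ⇒ Q<K, forward
Step 1:
                   J          A          C          B
  Initial     0.7141    0.07136    0.01697    0.01127
  Change   -0.004728  -0.004728   0.004728   0.004728
  Equil       0.7094    0.06663     0.0217      0.016
  solve Keq expr → x = 0.002364; check Q = 5.3940e-05
Then add 0.04908 M of A.
Step 2:
                   J          A          C          B
  Initial     0.7094     0.1157     0.0217      0.016
  Change   -0.005224  -0.005224   0.005224   0.005224
  Equil       0.7041     0.1105    0.02692    0.02122
  solve Keq expr → x = 0.002612; check Q = 5.3940e-05
Then remove 0.2099 M of J.
Step 3:
                   J          A          C          B
  Initial     0.4942     0.1105    0.02692    0.02122
  Change    0.003466   0.003466  -0.003466  -0.003466
  Equil       0.4977      0.114    0.02346    0.01776
  solve Keq expr → x = -0.001733; check Q = 5.3940e-05

Direction: reverse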